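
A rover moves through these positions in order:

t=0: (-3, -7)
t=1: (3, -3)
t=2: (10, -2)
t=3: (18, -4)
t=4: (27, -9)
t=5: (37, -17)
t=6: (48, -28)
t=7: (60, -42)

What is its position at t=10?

First differences are (+6, +4), (+7, +1), (+8, -2), (+9, -5), (+10, -8), (+11, -11), (+12, -14); their common second difference is (+1, -3) (constant acceleration).
step 8: (60, -42) + (+13, -17) → (73, -59)
step 9: (73, -59) + (+14, -20) → (87, -79)
step 10: (87, -79) + (+15, -23) → (102, -102)

(102, -102)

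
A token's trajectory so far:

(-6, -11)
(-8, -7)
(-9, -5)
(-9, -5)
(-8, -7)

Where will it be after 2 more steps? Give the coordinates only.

(-3, -17)

Successive displacements: (-2, +4), (-1, +2), (+0, +0), (+1, -2) — each changes by (+1, -2).
step 5: (-8, -7) + (+2, -4) → (-6, -11)
step 6: (-6, -11) + (+3, -6) → (-3, -17)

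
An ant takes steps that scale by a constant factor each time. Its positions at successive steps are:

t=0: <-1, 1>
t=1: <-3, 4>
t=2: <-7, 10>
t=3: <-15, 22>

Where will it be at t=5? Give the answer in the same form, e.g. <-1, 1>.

Consecutive displacements <-2, +3>, <-4, +6>, <-8, +12> scale by a factor of 2 each step.
step 4: <-15, 22> + <-16, +24> → <-31, 46>
step 5: <-31, 46> + <-32, +48> → <-63, 94>

<-63, 94>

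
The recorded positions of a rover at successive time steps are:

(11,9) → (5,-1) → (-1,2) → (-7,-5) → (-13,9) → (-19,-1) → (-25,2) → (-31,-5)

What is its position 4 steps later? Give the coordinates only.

(-55,-5)

First: linear, -6 per step → -55 at step 11.
Second: cycles through 9, -1, 2, -5 every 4 steps. Step 11 lands at position 3 of the cycle → -5.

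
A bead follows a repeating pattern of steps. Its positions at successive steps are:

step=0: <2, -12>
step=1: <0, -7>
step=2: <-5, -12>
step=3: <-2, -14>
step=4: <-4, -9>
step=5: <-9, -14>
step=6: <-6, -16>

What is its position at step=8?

The moves between consecutive positions are <-2, +5>, <-5, -5>, <+3, -2>, <-2, +5>, <-5, -5>, <+3, -2>; they repeat the 3-cycle [<-2, +5>, <-5, -5>, <+3, -2>].
step 7: apply <-2, +5> → <-8, -11>
step 8: apply <-5, -5> → <-13, -16>

<-13, -16>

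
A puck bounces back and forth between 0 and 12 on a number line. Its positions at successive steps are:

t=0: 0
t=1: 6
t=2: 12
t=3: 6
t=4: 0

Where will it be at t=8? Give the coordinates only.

0

The value reflects between 0 and 12, moving 6 per step.
  step 5: 0 → 6
  step 6: 6 → 12
  step 7: 12 → 6
  step 8: 6 → 0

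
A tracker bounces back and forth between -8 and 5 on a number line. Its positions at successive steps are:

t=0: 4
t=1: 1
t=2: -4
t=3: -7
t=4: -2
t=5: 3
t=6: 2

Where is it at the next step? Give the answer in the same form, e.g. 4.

The value travels 5 per step and bounces off the walls at -8 and 5.
  step 7: 2 → -3

-3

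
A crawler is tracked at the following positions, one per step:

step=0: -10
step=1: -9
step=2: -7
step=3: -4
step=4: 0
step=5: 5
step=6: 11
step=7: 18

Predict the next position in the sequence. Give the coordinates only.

26

Successive displacements: +1, +2, +3, +4, +5, +6, +7 — each changes by +1.
step 8: 18 + 8 → 26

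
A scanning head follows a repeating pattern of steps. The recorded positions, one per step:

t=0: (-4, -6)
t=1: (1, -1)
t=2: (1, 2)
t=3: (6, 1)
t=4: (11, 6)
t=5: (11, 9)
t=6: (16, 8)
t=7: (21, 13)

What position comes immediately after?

(21, 16)

Step-to-step displacements: (+5, +5), (+0, +3), (+5, -1), (+5, +5), (+0, +3), (+5, -1), (+5, +5) — a repeating cycle of length 3.
step 8: apply (+0, +3) → (21, 16)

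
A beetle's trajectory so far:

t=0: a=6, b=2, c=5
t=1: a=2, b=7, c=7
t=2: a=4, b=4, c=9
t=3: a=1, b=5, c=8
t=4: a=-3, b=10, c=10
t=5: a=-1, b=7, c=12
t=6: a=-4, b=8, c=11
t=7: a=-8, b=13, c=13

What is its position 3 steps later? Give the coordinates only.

a=-13, b=16, c=16

The moves between consecutive positions are (-4, +5, +2), (+2, -3, +2), (-3, +1, -1), (-4, +5, +2), (+2, -3, +2), (-3, +1, -1), (-4, +5, +2); they repeat the 3-cycle [(-4, +5, +2), (+2, -3, +2), (-3, +1, -1)].
step 8: apply (+2, -3, +2) → a=-6, b=10, c=15
step 9: apply (-3, +1, -1) → a=-9, b=11, c=14
step 10: apply (-4, +5, +2) → a=-13, b=16, c=16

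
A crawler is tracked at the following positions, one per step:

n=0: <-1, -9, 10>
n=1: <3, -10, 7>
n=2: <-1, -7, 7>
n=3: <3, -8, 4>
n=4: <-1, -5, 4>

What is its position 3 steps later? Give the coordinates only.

The moves between consecutive positions are <+4, -1, -3>, <-4, +3, +0>, <+4, -1, -3>, <-4, +3, +0>; they repeat the 2-cycle [<+4, -1, -3>, <-4, +3, +0>].
step 5: apply <+4, -1, -3> → <3, -6, 1>
step 6: apply <-4, +3, +0> → <-1, -3, 1>
step 7: apply <+4, -1, -3> → <3, -4, -2>

<3, -4, -2>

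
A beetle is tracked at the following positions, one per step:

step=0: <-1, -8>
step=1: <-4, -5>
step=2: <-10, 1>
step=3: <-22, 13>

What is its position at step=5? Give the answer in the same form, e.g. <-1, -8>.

Step-to-step displacements: <-3, +3>, <-6, +6>, <-12, +12>; each is 2× the previous.
step 4: <-22, 13> + <-24, +24> → <-46, 37>
step 5: <-46, 37> + <-48, +48> → <-94, 85>

<-94, 85>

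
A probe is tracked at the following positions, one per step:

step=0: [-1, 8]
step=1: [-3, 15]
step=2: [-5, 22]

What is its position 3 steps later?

[-11, 43]

Constant displacement of [-2, +7] per step.
step 3: [-5, 22] + [-2, +7] → [-7, 29]
step 4: [-7, 29] + [-2, +7] → [-9, 36]
step 5: [-9, 36] + [-2, +7] → [-11, 43]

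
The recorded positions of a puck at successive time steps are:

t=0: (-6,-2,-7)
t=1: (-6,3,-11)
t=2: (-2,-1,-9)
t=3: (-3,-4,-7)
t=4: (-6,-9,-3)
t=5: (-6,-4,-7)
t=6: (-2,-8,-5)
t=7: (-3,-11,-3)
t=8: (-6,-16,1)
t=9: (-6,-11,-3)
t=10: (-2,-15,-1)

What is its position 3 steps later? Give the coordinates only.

(-6,-18,1)

The moves between consecutive positions are (+0,+5,-4), (+4,-4,+2), (-1,-3,+2), (-3,-5,+4), (+0,+5,-4), (+4,-4,+2), (-1,-3,+2), (-3,-5,+4), (+0,+5,-4), (+4,-4,+2); they repeat the 4-cycle [(+0,+5,-4), (+4,-4,+2), (-1,-3,+2), (-3,-5,+4)].
step 11: apply (-1,-3,+2) → (-3,-18,1)
step 12: apply (-3,-5,+4) → (-6,-23,5)
step 13: apply (+0,+5,-4) → (-6,-18,1)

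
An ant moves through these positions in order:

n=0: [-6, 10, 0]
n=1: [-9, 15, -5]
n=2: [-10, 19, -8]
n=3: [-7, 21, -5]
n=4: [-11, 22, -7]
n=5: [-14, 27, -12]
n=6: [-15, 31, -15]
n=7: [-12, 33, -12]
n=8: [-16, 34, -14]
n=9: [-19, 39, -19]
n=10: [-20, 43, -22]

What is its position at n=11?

Differencing gives [-3, +5, -5], [-1, +4, -3], [+3, +2, +3], [-4, +1, -2], [-3, +5, -5], [-1, +4, -3], [+3, +2, +3], [-4, +1, -2], [-3, +5, -5], [-1, +4, -3]. This is the pattern [-3, +5, -5], [-1, +4, -3], [+3, +2, +3], [-4, +1, -2] repeated.
step 11: apply [+3, +2, +3] → [-17, 45, -19]

[-17, 45, -19]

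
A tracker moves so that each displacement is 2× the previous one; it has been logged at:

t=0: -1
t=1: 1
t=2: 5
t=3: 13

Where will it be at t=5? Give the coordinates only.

Consecutive displacements +2, +4, +8 scale by a factor of 2 each step.
step 4: 13 + 16 → 29
step 5: 29 + 32 → 61

61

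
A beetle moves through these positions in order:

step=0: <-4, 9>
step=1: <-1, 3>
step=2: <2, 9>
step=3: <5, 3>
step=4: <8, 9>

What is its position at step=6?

The first coordinate changes by +3 each step, so at step 6 it is -4 + 6·(3) = 14.
The second coordinate repeats the cycle [9, 3] with period 2; step 6 mod 2 = 0, giving 9.

<14, 9>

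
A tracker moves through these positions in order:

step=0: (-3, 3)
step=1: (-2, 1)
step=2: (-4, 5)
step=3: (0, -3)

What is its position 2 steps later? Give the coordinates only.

(8, -19)

The jumps are (+1, -2), (-2, +4), (+4, -8) — a geometric progression with ratio -2.
step 4: (0, -3) + (-8, +16) → (-8, 13)
step 5: (-8, 13) + (+16, -32) → (8, -19)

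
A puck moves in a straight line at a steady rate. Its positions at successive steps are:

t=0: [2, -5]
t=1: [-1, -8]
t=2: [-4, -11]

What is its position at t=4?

[-10, -17]

The position changes by [-3, -3] every step.
step 3: [-4, -11] + [-3, -3] → [-7, -14]
step 4: [-7, -14] + [-3, -3] → [-10, -17]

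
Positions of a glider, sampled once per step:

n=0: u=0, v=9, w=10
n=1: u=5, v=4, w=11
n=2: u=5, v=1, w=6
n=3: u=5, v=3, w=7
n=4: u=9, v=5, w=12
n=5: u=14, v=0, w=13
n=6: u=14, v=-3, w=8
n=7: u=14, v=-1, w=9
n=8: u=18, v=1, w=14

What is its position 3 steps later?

u=23, v=-5, w=11

The moves between consecutive positions are (+5,-5,+1), (+0,-3,-5), (+0,+2,+1), (+4,+2,+5), (+5,-5,+1), (+0,-3,-5), (+0,+2,+1), (+4,+2,+5); they repeat the 4-cycle [(+5,-5,+1), (+0,-3,-5), (+0,+2,+1), (+4,+2,+5)].
step 9: apply (+5,-5,+1) → u=23, v=-4, w=15
step 10: apply (+0,-3,-5) → u=23, v=-7, w=10
step 11: apply (+0,+2,+1) → u=23, v=-5, w=11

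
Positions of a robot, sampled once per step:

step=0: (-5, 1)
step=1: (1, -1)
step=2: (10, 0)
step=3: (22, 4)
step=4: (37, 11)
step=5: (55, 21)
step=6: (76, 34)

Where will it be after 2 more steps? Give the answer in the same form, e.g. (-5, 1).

First differences are (+6, -2), (+9, +1), (+12, +4), (+15, +7), (+18, +10), (+21, +13); their common second difference is (+3, +3) (constant acceleration).
step 7: (76, 34) + (+24, +16) → (100, 50)
step 8: (100, 50) + (+27, +19) → (127, 69)

(127, 69)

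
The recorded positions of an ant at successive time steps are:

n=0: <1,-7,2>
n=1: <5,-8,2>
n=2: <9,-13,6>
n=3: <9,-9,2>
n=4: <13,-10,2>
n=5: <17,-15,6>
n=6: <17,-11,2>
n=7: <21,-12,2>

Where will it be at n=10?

Step-to-step displacements: <+4,-1,+0>, <+4,-5,+4>, <+0,+4,-4>, <+4,-1,+0>, <+4,-5,+4>, <+0,+4,-4>, <+4,-1,+0> — a repeating cycle of length 3.
step 8: apply <+4,-5,+4> → <25,-17,6>
step 9: apply <+0,+4,-4> → <25,-13,2>
step 10: apply <+4,-1,+0> → <29,-14,2>

<29,-14,2>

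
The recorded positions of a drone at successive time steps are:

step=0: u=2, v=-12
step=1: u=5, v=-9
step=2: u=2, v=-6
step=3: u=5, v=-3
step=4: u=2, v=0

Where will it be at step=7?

u=5, v=9

The u coordinate repeats the cycle [2, 5] with period 2; step 7 mod 2 = 1, giving 5.
The v coordinate changes by +3 each step, so at step 7 it is -12 + 7·(3) = 9.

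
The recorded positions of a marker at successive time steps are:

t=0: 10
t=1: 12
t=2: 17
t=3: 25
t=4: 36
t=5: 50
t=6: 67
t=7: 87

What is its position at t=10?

165

Successive displacements: +2, +5, +8, +11, +14, +17, +20 — each changes by +3.
step 8: 87 + 23 → 110
step 9: 110 + 26 → 136
step 10: 136 + 29 → 165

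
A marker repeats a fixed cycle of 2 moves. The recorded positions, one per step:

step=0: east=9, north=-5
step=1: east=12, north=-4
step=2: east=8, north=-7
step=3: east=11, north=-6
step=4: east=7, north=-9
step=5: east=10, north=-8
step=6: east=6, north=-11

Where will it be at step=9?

east=8, north=-12

The moves between consecutive positions are (+3, +1), (-4, -3), (+3, +1), (-4, -3), (+3, +1), (-4, -3); they repeat the 2-cycle [(+3, +1), (-4, -3)].
step 7: apply (+3, +1) → east=9, north=-10
step 8: apply (-4, -3) → east=5, north=-13
step 9: apply (+3, +1) → east=8, north=-12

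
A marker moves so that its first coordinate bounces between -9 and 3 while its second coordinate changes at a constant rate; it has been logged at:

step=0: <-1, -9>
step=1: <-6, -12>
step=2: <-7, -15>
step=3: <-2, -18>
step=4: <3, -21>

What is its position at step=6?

The first coordinate travels 5 per step and bounces off the walls at -9 and 3.
  step 5: 3 → -2
  step 6: -2 → -7
The second coordinate changes by -3 each step: at step 6 it is -27.

<-7, -27>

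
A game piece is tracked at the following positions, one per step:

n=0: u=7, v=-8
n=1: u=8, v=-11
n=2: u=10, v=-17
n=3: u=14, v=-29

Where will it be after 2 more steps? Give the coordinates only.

Step-to-step displacements: (+1, -3), (+2, -6), (+4, -12); each is 2× the previous.
step 4: u=14, v=-29 + (+8, -24) → u=22, v=-53
step 5: u=22, v=-53 + (+16, -48) → u=38, v=-101

u=38, v=-101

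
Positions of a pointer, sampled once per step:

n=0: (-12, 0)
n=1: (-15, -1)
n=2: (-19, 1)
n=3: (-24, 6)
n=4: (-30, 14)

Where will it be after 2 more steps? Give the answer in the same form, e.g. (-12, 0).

(-45, 39)

First differences are (-3, -1), (-4, +2), (-5, +5), (-6, +8); their common second difference is (-1, +3) (constant acceleration).
step 5: (-30, 14) + (-7, +11) → (-37, 25)
step 6: (-37, 25) + (-8, +14) → (-45, 39)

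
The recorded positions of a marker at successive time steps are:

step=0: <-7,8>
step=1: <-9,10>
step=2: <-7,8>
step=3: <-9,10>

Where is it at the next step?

<-7,8>

Consecutive displacements <-2,+2>, <+2,-2>, <-2,+2> scale by a factor of -1 each step.
step 4: <-9,10> + <+2,-2> → <-7,8>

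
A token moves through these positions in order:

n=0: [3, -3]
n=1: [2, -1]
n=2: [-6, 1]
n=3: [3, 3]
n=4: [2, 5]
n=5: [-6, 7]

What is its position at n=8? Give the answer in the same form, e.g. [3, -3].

[-6, 13]

The first coordinate repeats the cycle [3, 2, -6] with period 3; step 8 mod 3 = 2, giving -6.
The second coordinate changes by +2 each step, so at step 8 it is -3 + 8·(2) = 13.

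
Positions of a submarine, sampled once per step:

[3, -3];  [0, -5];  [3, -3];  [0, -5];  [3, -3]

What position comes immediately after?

The jumps are [-3, -2], [+3, +2], [-3, -2], [+3, +2] — a geometric progression with ratio -1.
step 5: [3, -3] + [-3, -2] → [0, -5]

[0, -5]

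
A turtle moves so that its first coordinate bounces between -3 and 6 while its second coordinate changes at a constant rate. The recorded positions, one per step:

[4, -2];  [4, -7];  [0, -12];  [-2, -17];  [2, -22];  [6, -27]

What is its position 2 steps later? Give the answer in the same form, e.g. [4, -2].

[-2, -37]

The first coordinate travels 4 per step and bounces off the walls at -3 and 6.
  step 6: 6 → 2
  step 7: 2 → -2
The second coordinate changes by -5 each step: at step 7 it is -37.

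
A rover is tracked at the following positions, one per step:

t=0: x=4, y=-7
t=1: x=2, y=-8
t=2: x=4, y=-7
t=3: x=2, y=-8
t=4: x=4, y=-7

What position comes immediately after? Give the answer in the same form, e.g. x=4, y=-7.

Consecutive displacements (-2, -1), (+2, +1), (-2, -1), (+2, +1) scale by a factor of -1 each step.
step 5: x=4, y=-7 + (-2, -1) → x=2, y=-8

x=2, y=-8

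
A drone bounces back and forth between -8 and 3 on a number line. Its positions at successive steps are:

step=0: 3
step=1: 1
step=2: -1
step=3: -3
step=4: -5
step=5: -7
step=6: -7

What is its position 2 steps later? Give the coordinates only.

The value travels 2 per step and bounces off the walls at -8 and 3.
  step 7: -7 → -5
  step 8: -5 → -3

-3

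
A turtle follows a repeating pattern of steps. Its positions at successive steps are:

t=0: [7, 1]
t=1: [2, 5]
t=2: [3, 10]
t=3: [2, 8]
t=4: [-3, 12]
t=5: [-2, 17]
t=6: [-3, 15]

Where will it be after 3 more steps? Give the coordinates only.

[-8, 22]

Step-to-step displacements: [-5, +4], [+1, +5], [-1, -2], [-5, +4], [+1, +5], [-1, -2] — a repeating cycle of length 3.
step 7: apply [-5, +4] → [-8, 19]
step 8: apply [+1, +5] → [-7, 24]
step 9: apply [-1, -2] → [-8, 22]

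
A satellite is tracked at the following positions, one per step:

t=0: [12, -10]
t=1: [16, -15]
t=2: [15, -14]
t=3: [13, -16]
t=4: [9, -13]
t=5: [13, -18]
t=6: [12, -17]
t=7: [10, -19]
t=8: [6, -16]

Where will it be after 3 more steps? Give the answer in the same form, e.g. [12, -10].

[7, -22]

Differencing gives [+4, -5], [-1, +1], [-2, -2], [-4, +3], [+4, -5], [-1, +1], [-2, -2], [-4, +3]. This is the pattern [+4, -5], [-1, +1], [-2, -2], [-4, +3] repeated.
step 9: apply [+4, -5] → [10, -21]
step 10: apply [-1, +1] → [9, -20]
step 11: apply [-2, -2] → [7, -22]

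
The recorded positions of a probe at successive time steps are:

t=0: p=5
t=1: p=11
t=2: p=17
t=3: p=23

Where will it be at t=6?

p=41

Constant displacement of +6 per step.
step 4: 23 + 6 → p=29
step 5: 29 + 6 → p=35
step 6: 35 + 6 → p=41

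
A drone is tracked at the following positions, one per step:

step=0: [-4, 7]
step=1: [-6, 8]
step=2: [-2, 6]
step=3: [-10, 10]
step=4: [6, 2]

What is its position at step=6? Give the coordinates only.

[38, -14]

Step-to-step displacements: [-2, +1], [+4, -2], [-8, +4], [+16, -8]; each is -2× the previous.
step 5: [6, 2] + [-32, +16] → [-26, 18]
step 6: [-26, 18] + [+64, -32] → [38, -14]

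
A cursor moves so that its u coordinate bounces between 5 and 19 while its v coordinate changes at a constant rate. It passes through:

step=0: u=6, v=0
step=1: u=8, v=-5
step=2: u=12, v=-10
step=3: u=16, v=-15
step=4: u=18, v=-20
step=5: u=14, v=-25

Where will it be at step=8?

The u coordinate travels 4 per step and bounces off the walls at 5 and 19.
  step 6: 14 → 10
  step 7: 10 → 6
  step 8: 6 → 8
The v coordinate changes by -5 each step: at step 8 it is -40.

u=8, v=-40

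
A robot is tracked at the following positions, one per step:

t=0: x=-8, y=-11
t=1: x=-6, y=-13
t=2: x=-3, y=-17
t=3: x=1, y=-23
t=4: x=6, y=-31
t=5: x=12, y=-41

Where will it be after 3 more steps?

x=36, y=-83

Successive displacements: (+2,-2), (+3,-4), (+4,-6), (+5,-8), (+6,-10) — each changes by (+1,-2).
step 6: x=12, y=-41 + (+7,-12) → x=19, y=-53
step 7: x=19, y=-53 + (+8,-14) → x=27, y=-67
step 8: x=27, y=-67 + (+9,-16) → x=36, y=-83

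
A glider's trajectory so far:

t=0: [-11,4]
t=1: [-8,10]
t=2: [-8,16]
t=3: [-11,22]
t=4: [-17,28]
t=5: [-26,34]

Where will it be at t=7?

First differences are [+3,+6], [+0,+6], [-3,+6], [-6,+6], [-9,+6]; their common second difference is [-3,+0] (constant acceleration).
step 6: [-26,34] + [-12,+6] → [-38,40]
step 7: [-38,40] + [-15,+6] → [-53,46]

[-53,46]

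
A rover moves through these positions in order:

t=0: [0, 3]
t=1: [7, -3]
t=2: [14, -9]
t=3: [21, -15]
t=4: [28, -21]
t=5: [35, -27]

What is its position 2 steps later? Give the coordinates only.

Constant displacement of [+7, -6] per step.
step 6: [35, -27] + [+7, -6] → [42, -33]
step 7: [42, -33] + [+7, -6] → [49, -39]

[49, -39]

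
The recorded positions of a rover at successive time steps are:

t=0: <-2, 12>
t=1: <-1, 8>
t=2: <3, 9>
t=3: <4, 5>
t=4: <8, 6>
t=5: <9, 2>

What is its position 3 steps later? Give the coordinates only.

Differencing gives <+1, -4>, <+4, +1>, <+1, -4>, <+4, +1>, <+1, -4>. This is the pattern <+1, -4>, <+4, +1> repeated.
step 6: apply <+4, +1> → <13, 3>
step 7: apply <+1, -4> → <14, -1>
step 8: apply <+4, +1> → <18, 0>

<18, 0>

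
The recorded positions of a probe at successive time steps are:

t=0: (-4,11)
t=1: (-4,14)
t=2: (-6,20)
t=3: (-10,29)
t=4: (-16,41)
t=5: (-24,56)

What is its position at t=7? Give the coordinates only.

(-46,95)

First differences are (+0,+3), (-2,+6), (-4,+9), (-6,+12), (-8,+15); their common second difference is (-2,+3) (constant acceleration).
step 6: (-24,56) + (-10,+18) → (-34,74)
step 7: (-34,74) + (-12,+21) → (-46,95)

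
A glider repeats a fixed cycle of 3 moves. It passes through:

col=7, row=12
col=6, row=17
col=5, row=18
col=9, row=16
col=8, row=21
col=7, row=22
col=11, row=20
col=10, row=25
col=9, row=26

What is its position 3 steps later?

col=11, row=30

The moves between consecutive positions are (-1, +5), (-1, +1), (+4, -2), (-1, +5), (-1, +1), (+4, -2), (-1, +5), (-1, +1); they repeat the 3-cycle [(-1, +5), (-1, +1), (+4, -2)].
step 9: apply (+4, -2) → col=13, row=24
step 10: apply (-1, +5) → col=12, row=29
step 11: apply (-1, +1) → col=11, row=30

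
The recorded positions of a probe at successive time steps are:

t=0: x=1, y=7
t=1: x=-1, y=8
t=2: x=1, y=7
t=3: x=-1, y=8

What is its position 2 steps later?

Consecutive displacements (-2, +1), (+2, -1), (-2, +1) scale by a factor of -1 each step.
step 4: x=-1, y=8 + (+2, -1) → x=1, y=7
step 5: x=1, y=7 + (-2, +1) → x=-1, y=8

x=-1, y=8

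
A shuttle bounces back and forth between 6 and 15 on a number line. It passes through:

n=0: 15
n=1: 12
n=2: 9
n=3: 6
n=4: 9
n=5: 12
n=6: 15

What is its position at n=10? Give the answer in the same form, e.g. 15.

The value reflects between 6 and 15, moving 3 per step.
  step 7: 15 → 12
  step 8: 12 → 9
  step 9: 9 → 6
  step 10: 6 → 9

9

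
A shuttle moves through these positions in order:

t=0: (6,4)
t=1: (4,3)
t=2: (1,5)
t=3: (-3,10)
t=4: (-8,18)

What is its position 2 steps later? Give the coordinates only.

Successive displacements: (-2,-1), (-3,+2), (-4,+5), (-5,+8) — each changes by (-1,+3).
step 5: (-8,18) + (-6,+11) → (-14,29)
step 6: (-14,29) + (-7,+14) → (-21,43)

(-21,43)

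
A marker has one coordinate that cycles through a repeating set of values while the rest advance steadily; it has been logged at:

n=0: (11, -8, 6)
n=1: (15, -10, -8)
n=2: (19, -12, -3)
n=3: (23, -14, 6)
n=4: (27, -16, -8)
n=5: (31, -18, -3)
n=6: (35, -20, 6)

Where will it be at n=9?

(47, -26, 6)

The first coordinate changes by +4 each step, so at step 9 it is 11 + 9·(4) = 47.
The second coordinate changes by -2 each step, so at step 9 it is -8 + 9·(-2) = -26.
The third coordinate repeats the cycle [6, -8, -3] with period 3; step 9 mod 3 = 0, giving 6.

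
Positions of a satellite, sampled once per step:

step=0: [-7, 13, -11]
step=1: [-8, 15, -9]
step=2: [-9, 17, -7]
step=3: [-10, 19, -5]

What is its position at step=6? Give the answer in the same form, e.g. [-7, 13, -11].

[-13, 25, 1]

Constant displacement of [-1, +2, +2] per step.
step 4: [-10, 19, -5] + [-1, +2, +2] → [-11, 21, -3]
step 5: [-11, 21, -3] + [-1, +2, +2] → [-12, 23, -1]
step 6: [-12, 23, -1] + [-1, +2, +2] → [-13, 25, 1]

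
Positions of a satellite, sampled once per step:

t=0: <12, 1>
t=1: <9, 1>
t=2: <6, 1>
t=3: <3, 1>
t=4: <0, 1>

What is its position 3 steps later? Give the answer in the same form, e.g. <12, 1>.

<-9, 1>

Each step adds <-3, +0> to the position.
step 5: <0, 1> + <-3, +0> → <-3, 1>
step 6: <-3, 1> + <-3, +0> → <-6, 1>
step 7: <-6, 1> + <-3, +0> → <-9, 1>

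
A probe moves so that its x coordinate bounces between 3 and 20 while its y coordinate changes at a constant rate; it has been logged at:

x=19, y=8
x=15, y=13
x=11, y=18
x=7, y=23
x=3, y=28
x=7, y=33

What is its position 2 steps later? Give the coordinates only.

The x coordinate reflects between 3 and 20, moving 4 per step.
  step 6: 7 → 11
  step 7: 11 → 15
The y coordinate changes by +5 each step: at step 7 it is 43.

x=15, y=43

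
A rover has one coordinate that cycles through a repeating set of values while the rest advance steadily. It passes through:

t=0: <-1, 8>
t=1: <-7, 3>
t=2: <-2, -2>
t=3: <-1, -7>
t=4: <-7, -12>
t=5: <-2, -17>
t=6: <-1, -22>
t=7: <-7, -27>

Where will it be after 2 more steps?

First: cycles through -1, -7, -2 every 3 steps. Step 9 lands at position 0 of the cycle → -1.
Second: linear, -5 per step → -37 at step 9.

<-1, -37>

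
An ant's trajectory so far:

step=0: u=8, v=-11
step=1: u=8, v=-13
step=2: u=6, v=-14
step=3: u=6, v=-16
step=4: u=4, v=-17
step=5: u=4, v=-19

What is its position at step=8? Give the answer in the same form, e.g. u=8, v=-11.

u=0, v=-23

The moves between consecutive positions are (+0, -2), (-2, -1), (+0, -2), (-2, -1), (+0, -2); they repeat the 2-cycle [(+0, -2), (-2, -1)].
step 6: apply (-2, -1) → u=2, v=-20
step 7: apply (+0, -2) → u=2, v=-22
step 8: apply (-2, -1) → u=0, v=-23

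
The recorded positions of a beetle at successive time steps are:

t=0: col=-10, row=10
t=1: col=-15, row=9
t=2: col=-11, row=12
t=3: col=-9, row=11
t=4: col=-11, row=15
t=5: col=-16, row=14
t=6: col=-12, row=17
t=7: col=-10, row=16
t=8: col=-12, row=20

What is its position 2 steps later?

The moves between consecutive positions are (-5, -1), (+4, +3), (+2, -1), (-2, +4), (-5, -1), (+4, +3), (+2, -1), (-2, +4); they repeat the 4-cycle [(-5, -1), (+4, +3), (+2, -1), (-2, +4)].
step 9: apply (-5, -1) → col=-17, row=19
step 10: apply (+4, +3) → col=-13, row=22

col=-13, row=22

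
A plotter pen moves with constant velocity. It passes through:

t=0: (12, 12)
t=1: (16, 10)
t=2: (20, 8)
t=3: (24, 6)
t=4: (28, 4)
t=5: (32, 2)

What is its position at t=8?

(44, -4)

Constant displacement of (+4, -2) per step.
step 6: (32, 2) + (+4, -2) → (36, 0)
step 7: (36, 0) + (+4, -2) → (40, -2)
step 8: (40, -2) + (+4, -2) → (44, -4)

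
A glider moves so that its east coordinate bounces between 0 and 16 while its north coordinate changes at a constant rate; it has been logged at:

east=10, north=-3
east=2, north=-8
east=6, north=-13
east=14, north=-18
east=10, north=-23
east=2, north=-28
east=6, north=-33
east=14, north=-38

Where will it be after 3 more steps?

east=6, north=-53

The east coordinate reflects between 0 and 16, moving 8 per step.
  step 8: 14 → 10
  step 9: 10 → 2
  step 10: 2 → 6
The north coordinate changes by -5 each step: at step 10 it is -53.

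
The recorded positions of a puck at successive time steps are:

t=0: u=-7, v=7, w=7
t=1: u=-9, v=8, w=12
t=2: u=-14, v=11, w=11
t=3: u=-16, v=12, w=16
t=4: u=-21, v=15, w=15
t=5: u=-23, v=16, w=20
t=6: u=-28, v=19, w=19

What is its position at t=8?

Differencing gives (-2,+1,+5), (-5,+3,-1), (-2,+1,+5), (-5,+3,-1), (-2,+1,+5), (-5,+3,-1). This is the pattern (-2,+1,+5), (-5,+3,-1) repeated.
step 7: apply (-2,+1,+5) → u=-30, v=20, w=24
step 8: apply (-5,+3,-1) → u=-35, v=23, w=23

u=-35, v=23, w=23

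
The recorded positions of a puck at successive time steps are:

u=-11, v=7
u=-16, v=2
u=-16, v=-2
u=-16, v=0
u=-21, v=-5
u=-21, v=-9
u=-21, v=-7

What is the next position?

u=-26, v=-12

Step-to-step displacements: (-5,-5), (+0,-4), (+0,+2), (-5,-5), (+0,-4), (+0,+2) — a repeating cycle of length 3.
step 7: apply (-5,-5) → u=-26, v=-12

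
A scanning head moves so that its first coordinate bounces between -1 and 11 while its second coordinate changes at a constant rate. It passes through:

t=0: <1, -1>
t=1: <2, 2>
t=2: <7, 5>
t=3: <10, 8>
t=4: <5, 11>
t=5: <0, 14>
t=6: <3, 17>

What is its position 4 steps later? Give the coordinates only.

<-1, 29>

The first coordinate travels 5 per step and bounces off the walls at -1 and 11.
  step 7: 3 → 8
  step 8: 8 → 9
  step 9: 9 → 4
  step 10: 4 → -1
The second coordinate changes by +3 each step: at step 10 it is 29.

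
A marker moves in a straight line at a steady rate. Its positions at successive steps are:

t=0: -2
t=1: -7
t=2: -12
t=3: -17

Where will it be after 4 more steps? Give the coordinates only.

The position changes by -5 every step.
step 4: -17 − 5 → -22
step 5: -22 − 5 → -27
step 6: -27 − 5 → -32
step 7: -32 − 5 → -37

-37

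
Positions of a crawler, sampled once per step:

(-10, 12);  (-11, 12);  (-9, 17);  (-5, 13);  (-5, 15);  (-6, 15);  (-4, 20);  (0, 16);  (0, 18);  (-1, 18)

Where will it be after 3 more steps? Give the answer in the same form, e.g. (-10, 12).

(5, 21)

Step-to-step displacements: (-1, +0), (+2, +5), (+4, -4), (+0, +2), (-1, +0), (+2, +5), (+4, -4), (+0, +2), (-1, +0) — a repeating cycle of length 4.
step 10: apply (+2, +5) → (1, 23)
step 11: apply (+4, -4) → (5, 19)
step 12: apply (+0, +2) → (5, 21)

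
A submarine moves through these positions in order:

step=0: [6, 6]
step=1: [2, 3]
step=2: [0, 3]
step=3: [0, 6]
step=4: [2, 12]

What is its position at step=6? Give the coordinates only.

[12, 33]

Taking differences between consecutive positions: [-4, -3], [-2, +0], [+0, +3], [+2, +6]. These grow by [+2, +3] each step.
step 5: [2, 12] + [+4, +9] → [6, 21]
step 6: [6, 21] + [+6, +12] → [12, 33]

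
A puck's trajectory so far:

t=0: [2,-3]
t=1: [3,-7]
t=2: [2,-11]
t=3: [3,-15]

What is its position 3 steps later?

First: cycles through 2, 3 every 2 steps. Step 6 lands at position 0 of the cycle → 2.
Second: linear, -4 per step → -27 at step 6.

[2,-27]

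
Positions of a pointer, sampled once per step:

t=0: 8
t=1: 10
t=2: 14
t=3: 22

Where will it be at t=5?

70

Step-to-step displacements: +2, +4, +8; each is 2× the previous.
step 4: 22 + 16 → 38
step 5: 38 + 32 → 70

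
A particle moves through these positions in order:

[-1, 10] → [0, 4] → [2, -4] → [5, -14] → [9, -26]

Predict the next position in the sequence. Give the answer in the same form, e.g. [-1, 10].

Taking differences between consecutive positions: [+1, -6], [+2, -8], [+3, -10], [+4, -12]. These grow by [+1, -2] each step.
step 5: [9, -26] + [+5, -14] → [14, -40]

[14, -40]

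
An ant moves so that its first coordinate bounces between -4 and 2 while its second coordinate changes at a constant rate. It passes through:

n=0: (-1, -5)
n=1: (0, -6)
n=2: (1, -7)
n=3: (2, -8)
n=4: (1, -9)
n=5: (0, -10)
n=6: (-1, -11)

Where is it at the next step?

(-2, -12)

The first coordinate travels 1 per step and bounces off the walls at -4 and 2.
  step 7: -1 → -2
The second coordinate changes by -1 each step: at step 7 it is -12.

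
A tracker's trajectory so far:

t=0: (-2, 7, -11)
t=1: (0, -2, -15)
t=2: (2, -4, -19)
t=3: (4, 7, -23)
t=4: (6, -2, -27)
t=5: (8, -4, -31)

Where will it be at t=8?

(14, -4, -43)

The first coordinate changes by +2 each step, so at step 8 it is -2 + 8·(2) = 14.
The second coordinate repeats the cycle [7, -2, -4] with period 3; step 8 mod 3 = 2, giving -4.
The third coordinate changes by -4 each step, so at step 8 it is -11 + 8·(-4) = -43.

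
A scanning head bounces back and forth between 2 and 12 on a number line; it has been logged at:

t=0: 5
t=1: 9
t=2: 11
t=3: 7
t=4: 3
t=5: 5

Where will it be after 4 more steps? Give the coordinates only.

The value reflects between 2 and 12, moving 4 per step.
  step 6: 5 → 9
  step 7: 9 → 11
  step 8: 11 → 7
  step 9: 7 → 3

3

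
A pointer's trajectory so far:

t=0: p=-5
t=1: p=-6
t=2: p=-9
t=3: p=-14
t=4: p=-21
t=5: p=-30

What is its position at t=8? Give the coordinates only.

Taking differences between consecutive positions: -1, -3, -5, -7, -9. These grow by -2 each step.
step 6: -30 − 11 → p=-41
step 7: -41 − 13 → p=-54
step 8: -54 − 15 → p=-69

p=-69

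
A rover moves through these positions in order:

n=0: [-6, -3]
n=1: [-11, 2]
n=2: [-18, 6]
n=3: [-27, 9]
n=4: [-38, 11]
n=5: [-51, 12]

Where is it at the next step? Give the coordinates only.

Taking differences between consecutive positions: [-5, +5], [-7, +4], [-9, +3], [-11, +2], [-13, +1]. These grow by [-2, -1] each step.
step 6: [-51, 12] + [-15, +0] → [-66, 12]

[-66, 12]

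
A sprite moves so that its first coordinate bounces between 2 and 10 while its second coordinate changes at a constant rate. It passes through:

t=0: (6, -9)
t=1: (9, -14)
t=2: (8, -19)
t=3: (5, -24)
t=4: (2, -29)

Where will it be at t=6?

The first coordinate travels 3 per step and bounces off the walls at 2 and 10.
  step 5: 2 → 5
  step 6: 5 → 8
The second coordinate changes by -5 each step: at step 6 it is -39.

(8, -39)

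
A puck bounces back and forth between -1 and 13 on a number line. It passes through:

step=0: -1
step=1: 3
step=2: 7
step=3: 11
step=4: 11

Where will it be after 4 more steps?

The value travels 4 per step and bounces off the walls at -1 and 13.
  step 5: 11 → 7
  step 6: 7 → 3
  step 7: 3 → -1
  step 8: -1 → 3

3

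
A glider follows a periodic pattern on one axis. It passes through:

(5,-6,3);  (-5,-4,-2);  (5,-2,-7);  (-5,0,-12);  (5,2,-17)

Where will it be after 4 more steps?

First: cycles through 5, -5 every 2 steps. Step 8 lands at position 0 of the cycle → 5.
Second: linear, +2 per step → 10 at step 8.
Third: linear, -5 per step → -37 at step 8.

(5,10,-37)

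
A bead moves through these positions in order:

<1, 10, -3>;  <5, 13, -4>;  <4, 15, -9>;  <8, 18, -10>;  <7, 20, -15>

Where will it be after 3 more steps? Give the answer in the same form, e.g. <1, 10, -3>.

<14, 28, -22>

Step-to-step displacements: <+4, +3, -1>, <-1, +2, -5>, <+4, +3, -1>, <-1, +2, -5> — a repeating cycle of length 2.
step 5: apply <+4, +3, -1> → <11, 23, -16>
step 6: apply <-1, +2, -5> → <10, 25, -21>
step 7: apply <+4, +3, -1> → <14, 28, -22>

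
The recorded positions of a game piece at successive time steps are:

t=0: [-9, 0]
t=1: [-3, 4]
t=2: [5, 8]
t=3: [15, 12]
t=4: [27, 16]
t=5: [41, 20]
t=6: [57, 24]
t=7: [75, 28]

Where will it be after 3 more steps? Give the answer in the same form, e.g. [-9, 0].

Taking differences between consecutive positions: [+6, +4], [+8, +4], [+10, +4], [+12, +4], [+14, +4], [+16, +4], [+18, +4]. These grow by [+2, +0] each step.
step 8: [75, 28] + [+20, +4] → [95, 32]
step 9: [95, 32] + [+22, +4] → [117, 36]
step 10: [117, 36] + [+24, +4] → [141, 40]

[141, 40]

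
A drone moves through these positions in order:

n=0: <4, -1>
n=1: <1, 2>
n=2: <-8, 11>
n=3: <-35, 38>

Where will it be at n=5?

<-359, 362>

Consecutive displacements <-3, +3>, <-9, +9>, <-27, +27> scale by a factor of 3 each step.
step 4: <-35, 38> + <-81, +81> → <-116, 119>
step 5: <-116, 119> + <-243, +243> → <-359, 362>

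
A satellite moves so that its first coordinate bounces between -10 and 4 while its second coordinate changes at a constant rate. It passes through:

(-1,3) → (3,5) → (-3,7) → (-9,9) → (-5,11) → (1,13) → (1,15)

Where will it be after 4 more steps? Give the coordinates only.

The first coordinate reflects between -10 and 4, moving 6 per step.
  step 7: 1 → -5
  step 8: -5 → -9
  step 9: -9 → -3
  step 10: -3 → 3
The second coordinate changes by +2 each step: at step 10 it is 23.

(3,23)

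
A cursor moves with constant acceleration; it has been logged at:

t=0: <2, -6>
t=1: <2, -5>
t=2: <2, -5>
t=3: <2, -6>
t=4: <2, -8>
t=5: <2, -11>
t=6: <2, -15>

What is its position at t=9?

<2, -33>

First differences are <+0, +1>, <+0, +0>, <+0, -1>, <+0, -2>, <+0, -3>, <+0, -4>; their common second difference is <+0, -1> (constant acceleration).
step 7: <2, -15> + <+0, -5> → <2, -20>
step 8: <2, -20> + <+0, -6> → <2, -26>
step 9: <2, -26> + <+0, -7> → <2, -33>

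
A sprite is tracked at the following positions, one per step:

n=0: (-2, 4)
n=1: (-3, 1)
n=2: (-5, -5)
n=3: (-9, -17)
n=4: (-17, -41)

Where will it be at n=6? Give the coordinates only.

(-65, -185)

The jumps are (-1, -3), (-2, -6), (-4, -12), (-8, -24) — a geometric progression with ratio 2.
step 5: (-17, -41) + (-16, -48) → (-33, -89)
step 6: (-33, -89) + (-32, -96) → (-65, -185)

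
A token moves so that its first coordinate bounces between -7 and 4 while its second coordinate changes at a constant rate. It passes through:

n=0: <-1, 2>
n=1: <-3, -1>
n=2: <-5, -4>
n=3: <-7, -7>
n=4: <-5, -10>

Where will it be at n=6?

The first coordinate reflects between -7 and 4, moving 2 per step.
  step 5: -5 → -3
  step 6: -3 → -1
The second coordinate changes by -3 each step: at step 6 it is -16.

<-1, -16>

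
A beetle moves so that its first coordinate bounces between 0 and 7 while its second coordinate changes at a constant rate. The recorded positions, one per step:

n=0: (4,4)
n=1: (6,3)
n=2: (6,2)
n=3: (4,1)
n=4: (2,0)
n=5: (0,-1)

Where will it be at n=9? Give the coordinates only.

(6,-5)

The first coordinate reflects between 0 and 7, moving 2 per step.
  step 6: 0 → 2
  step 7: 2 → 4
  step 8: 4 → 6
  step 9: 6 → 6
The second coordinate changes by -1 each step: at step 9 it is -5.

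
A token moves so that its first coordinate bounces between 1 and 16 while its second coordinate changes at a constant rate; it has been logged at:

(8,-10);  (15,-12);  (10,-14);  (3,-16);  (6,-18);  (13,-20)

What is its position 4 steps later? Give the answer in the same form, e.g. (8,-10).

The first coordinate reflects between 1 and 16, moving 7 per step.
  step 6: 13 → 12
  step 7: 12 → 5
  step 8: 5 → 4
  step 9: 4 → 11
The second coordinate changes by -2 each step: at step 9 it is -28.

(11,-28)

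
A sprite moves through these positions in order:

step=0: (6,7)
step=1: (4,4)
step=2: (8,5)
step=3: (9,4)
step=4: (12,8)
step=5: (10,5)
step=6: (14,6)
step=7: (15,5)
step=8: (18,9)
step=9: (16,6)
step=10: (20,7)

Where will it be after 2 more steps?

Differencing gives (-2,-3), (+4,+1), (+1,-1), (+3,+4), (-2,-3), (+4,+1), (+1,-1), (+3,+4), (-2,-3), (+4,+1). This is the pattern (-2,-3), (+4,+1), (+1,-1), (+3,+4) repeated.
step 11: apply (+1,-1) → (21,6)
step 12: apply (+3,+4) → (24,10)

(24,10)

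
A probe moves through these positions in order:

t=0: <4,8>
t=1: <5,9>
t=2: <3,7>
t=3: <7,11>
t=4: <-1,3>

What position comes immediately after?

Step-to-step displacements: <+1,+1>, <-2,-2>, <+4,+4>, <-8,-8>; each is -2× the previous.
step 5: <-1,3> + <+16,+16> → <15,19>

<15,19>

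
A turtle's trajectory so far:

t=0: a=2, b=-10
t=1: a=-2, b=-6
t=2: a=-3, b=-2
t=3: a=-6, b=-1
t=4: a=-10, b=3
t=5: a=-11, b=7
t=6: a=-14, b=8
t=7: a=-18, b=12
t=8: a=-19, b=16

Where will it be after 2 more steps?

The moves between consecutive positions are (-4, +4), (-1, +4), (-3, +1), (-4, +4), (-1, +4), (-3, +1), (-4, +4), (-1, +4); they repeat the 3-cycle [(-4, +4), (-1, +4), (-3, +1)].
step 9: apply (-3, +1) → a=-22, b=17
step 10: apply (-4, +4) → a=-26, b=21

a=-26, b=21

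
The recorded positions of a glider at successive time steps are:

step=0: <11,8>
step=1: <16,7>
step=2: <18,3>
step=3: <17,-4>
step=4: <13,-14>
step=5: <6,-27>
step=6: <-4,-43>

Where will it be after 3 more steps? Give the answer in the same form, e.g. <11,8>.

Taking differences between consecutive positions: <+5,-1>, <+2,-4>, <-1,-7>, <-4,-10>, <-7,-13>, <-10,-16>. These grow by <-3,-3> each step.
step 7: <-4,-43> + <-13,-19> → <-17,-62>
step 8: <-17,-62> + <-16,-22> → <-33,-84>
step 9: <-33,-84> + <-19,-25> → <-52,-109>

<-52,-109>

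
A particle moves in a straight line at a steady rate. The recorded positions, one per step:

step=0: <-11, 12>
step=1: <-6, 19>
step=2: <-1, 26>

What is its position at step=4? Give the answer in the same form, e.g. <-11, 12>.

<9, 40>

Constant displacement of <+5, +7> per step.
step 3: <-1, 26> + <+5, +7> → <4, 33>
step 4: <4, 33> + <+5, +7> → <9, 40>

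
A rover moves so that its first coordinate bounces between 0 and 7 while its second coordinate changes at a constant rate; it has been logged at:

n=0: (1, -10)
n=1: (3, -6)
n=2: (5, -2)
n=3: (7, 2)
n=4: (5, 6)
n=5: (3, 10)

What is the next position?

(1, 14)

The first coordinate travels 2 per step and bounces off the walls at 0 and 7.
  step 6: 3 → 1
The second coordinate changes by +4 each step: at step 6 it is 14.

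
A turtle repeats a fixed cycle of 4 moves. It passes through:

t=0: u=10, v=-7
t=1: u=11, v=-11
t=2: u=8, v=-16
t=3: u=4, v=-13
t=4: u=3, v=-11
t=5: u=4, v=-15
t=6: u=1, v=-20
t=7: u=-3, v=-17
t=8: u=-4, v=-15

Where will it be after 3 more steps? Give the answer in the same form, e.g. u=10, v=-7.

The moves between consecutive positions are (+1,-4), (-3,-5), (-4,+3), (-1,+2), (+1,-4), (-3,-5), (-4,+3), (-1,+2); they repeat the 4-cycle [(+1,-4), (-3,-5), (-4,+3), (-1,+2)].
step 9: apply (+1,-4) → u=-3, v=-19
step 10: apply (-3,-5) → u=-6, v=-24
step 11: apply (-4,+3) → u=-10, v=-21

u=-10, v=-21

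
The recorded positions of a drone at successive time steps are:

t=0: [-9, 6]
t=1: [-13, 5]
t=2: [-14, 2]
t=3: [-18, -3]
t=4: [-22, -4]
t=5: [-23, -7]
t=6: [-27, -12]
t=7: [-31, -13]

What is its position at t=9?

Differencing gives [-4, -1], [-1, -3], [-4, -5], [-4, -1], [-1, -3], [-4, -5], [-4, -1]. This is the pattern [-4, -1], [-1, -3], [-4, -5] repeated.
step 8: apply [-1, -3] → [-32, -16]
step 9: apply [-4, -5] → [-36, -21]

[-36, -21]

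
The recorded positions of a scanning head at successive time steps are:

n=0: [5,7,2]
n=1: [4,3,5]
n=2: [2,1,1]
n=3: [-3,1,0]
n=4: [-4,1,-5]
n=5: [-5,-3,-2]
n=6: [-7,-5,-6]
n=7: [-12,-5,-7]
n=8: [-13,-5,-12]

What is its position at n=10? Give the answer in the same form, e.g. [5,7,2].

The moves between consecutive positions are [-1,-4,+3], [-2,-2,-4], [-5,+0,-1], [-1,+0,-5], [-1,-4,+3], [-2,-2,-4], [-5,+0,-1], [-1,+0,-5]; they repeat the 4-cycle [[-1,-4,+3], [-2,-2,-4], [-5,+0,-1], [-1,+0,-5]].
step 9: apply [-1,-4,+3] → [-14,-9,-9]
step 10: apply [-2,-2,-4] → [-16,-11,-13]

[-16,-11,-13]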